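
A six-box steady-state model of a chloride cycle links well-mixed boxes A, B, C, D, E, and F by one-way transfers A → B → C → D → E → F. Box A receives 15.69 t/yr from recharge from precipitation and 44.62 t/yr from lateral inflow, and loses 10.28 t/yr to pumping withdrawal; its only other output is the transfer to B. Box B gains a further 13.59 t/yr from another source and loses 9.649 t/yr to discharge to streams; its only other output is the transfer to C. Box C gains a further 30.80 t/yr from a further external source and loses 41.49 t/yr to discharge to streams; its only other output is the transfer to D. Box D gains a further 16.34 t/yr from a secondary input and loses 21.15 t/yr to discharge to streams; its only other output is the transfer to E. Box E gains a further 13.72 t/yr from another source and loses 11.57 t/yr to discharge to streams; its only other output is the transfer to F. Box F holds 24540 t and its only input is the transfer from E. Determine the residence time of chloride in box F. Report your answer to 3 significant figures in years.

Box A: F(A→B) = (15.69 + 44.62) − 10.28 = 50.030 t/yr.
Box B: F(B→C) = (50.030 + 13.59) − 9.649 = 53.971 t/yr.
Box C: F(C→D) = (53.971 + 30.80) − 41.49 = 43.281 t/yr.
Box D: F(D→E) = (43.281 + 16.34) − 21.15 = 38.471 t/yr.
Box E: F(E→F) = (38.471 + 13.72) − 11.57 = 40.621 t/yr.
Box F throughput = its input = 40.621 t/yr; τ = 24540 / 40.621 = 604.1 yr.

604 yr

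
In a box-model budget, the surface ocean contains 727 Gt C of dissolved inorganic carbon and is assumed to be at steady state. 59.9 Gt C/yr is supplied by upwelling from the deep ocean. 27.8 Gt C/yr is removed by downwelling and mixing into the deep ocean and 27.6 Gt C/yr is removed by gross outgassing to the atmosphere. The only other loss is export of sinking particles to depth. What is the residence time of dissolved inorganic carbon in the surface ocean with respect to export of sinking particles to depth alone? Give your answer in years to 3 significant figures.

At steady state ΣF_in = ΣF_out.
ΣF_in = 59.900 Gt C/yr.
Export of sinking particles to depth flux = ΣF_in − (27.8 + 27.6) = 59.900 − 55.40 = 4.500 Gt C/yr.
τ = M / F = 727 / 4.500 = 161.6 yr.

162 yr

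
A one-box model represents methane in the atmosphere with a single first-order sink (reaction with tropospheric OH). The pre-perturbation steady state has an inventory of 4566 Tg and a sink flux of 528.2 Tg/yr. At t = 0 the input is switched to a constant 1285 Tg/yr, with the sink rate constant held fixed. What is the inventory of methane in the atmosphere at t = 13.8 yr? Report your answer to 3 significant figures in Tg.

Residence time τ = M₀/F₀ = 8.644 yr. The eventual steady state is M_∞ = M₀·(F₁/F₀) = 4566 × 1285/528.2 = 11108 Tg.
The anomaly ΔM(t) = M(t) − M_∞ decays as ΔM₀·e^(−t/τ) with ΔM₀ = 4566 − 11108 = −6542 Tg.
At t = 13.8 yr, e^(−t/τ) = e^(−1.596) = 0.2026, so ΔM = −1326 Tg and M = 11108 − 1326 = 9782.5 Tg.

9780 Tg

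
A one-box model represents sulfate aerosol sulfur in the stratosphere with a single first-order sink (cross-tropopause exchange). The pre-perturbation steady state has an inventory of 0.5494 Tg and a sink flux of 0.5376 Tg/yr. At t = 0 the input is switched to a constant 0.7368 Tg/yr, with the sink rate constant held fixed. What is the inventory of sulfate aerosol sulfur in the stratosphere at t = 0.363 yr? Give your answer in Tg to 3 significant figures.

0.610 Tg

Residence time τ = M₀/F₀ = 1.022 yr. The eventual steady state is M_∞ = M₀·(F₁/F₀) = 0.5494 × 0.7368/0.5376 = 0.75297 Tg.
The anomaly ΔM(t) = M(t) − M_∞ decays as ΔM₀·e^(−t/τ) with ΔM₀ = 0.5494 − 0.75297 = −0.2036 Tg.
At t = 0.363 yr, e^(−t/τ) = e^(−0.3552) = 0.7010, so ΔM = −0.1427 Tg and M = 0.75297 − 0.1427 = 0.61026 Tg.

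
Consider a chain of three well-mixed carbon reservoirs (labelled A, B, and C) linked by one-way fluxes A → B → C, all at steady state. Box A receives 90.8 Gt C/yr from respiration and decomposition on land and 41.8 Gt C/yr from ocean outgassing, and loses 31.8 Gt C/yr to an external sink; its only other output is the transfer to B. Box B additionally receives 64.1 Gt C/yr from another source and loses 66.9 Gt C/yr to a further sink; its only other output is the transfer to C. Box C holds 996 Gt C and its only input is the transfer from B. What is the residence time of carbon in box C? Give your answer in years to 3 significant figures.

10.2 yr

Box A: F(A→B) = (90.8 + 41.8) − 31.8 = 100.80 Gt C/yr.
Box B: F(B→C) = (100.80 + 64.1) − 66.9 = 98.000 Gt C/yr.
Box C throughput = its input = 98.000 Gt C/yr; τ = 996 / 98.000 = 10.16 yr.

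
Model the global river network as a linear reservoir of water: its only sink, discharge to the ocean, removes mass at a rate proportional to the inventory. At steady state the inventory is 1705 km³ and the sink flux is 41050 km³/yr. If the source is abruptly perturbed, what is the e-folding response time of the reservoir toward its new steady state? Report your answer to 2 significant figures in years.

0.042 yr

For a linear reservoir the response time equals the residence time τ = M/F.
τ = 1705 / 41050 = 0.04153 yr.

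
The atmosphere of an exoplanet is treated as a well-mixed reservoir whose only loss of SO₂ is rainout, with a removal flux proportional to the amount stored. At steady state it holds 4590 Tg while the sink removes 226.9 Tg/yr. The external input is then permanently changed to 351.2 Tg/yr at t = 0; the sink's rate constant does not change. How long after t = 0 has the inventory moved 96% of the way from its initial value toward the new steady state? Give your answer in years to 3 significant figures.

τ = M₀/F₀ = 4590/226.9 = 20.23 yr.
The remaining gap fraction is e^(−t/τ); 96% covered ⇒ e^(−t/τ) = 0.0400.
t = −τ ln(0.0400) = 20.23 × 3.219 = 65.12 yr.

65.1 yr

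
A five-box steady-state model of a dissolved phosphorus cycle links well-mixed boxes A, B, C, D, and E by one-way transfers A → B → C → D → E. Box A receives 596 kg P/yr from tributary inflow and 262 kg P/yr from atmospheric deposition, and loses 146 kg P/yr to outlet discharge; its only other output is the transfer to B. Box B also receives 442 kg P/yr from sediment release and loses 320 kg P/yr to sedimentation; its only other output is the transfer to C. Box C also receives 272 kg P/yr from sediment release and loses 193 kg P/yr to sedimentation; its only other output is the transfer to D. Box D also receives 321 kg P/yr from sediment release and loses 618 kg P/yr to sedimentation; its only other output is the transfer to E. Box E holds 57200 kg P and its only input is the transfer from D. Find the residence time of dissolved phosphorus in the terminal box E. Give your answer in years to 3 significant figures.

Box A: F(A→B) = (596 + 262) − 146 = 712.00 kg P/yr.
Box B: F(B→C) = (712.00 + 442) − 320 = 834.00 kg P/yr.
Box C: F(C→D) = (834.00 + 272) − 193 = 913.00 kg P/yr.
Box D: F(D→E) = (913.00 + 321) − 618 = 616.00 kg P/yr.
Box E throughput = its input = 616.00 kg P/yr; τ = 57200 / 616.00 = 92.86 yr.

92.9 yr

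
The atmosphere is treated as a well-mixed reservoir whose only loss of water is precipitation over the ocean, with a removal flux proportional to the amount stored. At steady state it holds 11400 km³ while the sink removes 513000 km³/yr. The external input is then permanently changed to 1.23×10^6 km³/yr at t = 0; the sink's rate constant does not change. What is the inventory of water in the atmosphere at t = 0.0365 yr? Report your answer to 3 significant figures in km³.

24300 km³

τ = M₀/F₀ = 11400/513000 = 0.02222 yr; rate constant k = 1/τ.
New steady state M_∞ = F₁/k = F₁·τ = 1.23×10^6 × 0.02222 = 27333 km³.
M(t) = M_∞ + (M₀ − M_∞)·e^(−t/τ); t/τ = 0.0365/0.02222 = 1.642, so e^(−t/τ) = 0.1935.
M(t) = 27333 − 15930 × 0.1935 = 24250 km³.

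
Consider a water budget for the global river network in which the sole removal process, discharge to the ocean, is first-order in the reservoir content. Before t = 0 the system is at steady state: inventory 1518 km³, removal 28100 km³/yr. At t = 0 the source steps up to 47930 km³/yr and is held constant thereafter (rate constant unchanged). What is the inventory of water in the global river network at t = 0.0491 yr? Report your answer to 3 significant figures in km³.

τ = M₀/F₀ = 1518/28100 = 0.05402 yr; rate constant k = 1/τ.
New steady state M_∞ = F₁/k = F₁·τ = 47930 × 0.05402 = 2589.2 km³.
M(t) = M_∞ + (M₀ − M_∞)·e^(−t/τ); t/τ = 0.0491/0.05402 = 0.9089, so e^(−t/τ) = 0.4030.
M(t) = 2589.2 − 1071 × 0.4030 = 2157.6 km³.

2160 km³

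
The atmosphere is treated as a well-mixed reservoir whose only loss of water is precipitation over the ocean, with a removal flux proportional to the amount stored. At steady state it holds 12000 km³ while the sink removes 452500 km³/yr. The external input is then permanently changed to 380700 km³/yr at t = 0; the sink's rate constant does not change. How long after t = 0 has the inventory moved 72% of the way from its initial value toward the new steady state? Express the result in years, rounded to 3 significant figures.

0.0338 yr

τ = M₀/F₀ = 12000/452500 = 0.02652 yr.
The remaining gap fraction is e^(−t/τ); 72% covered ⇒ e^(−t/τ) = 0.280.
t = −τ ln(0.280) = 0.02652 × 1.273 = 0.03376 yr.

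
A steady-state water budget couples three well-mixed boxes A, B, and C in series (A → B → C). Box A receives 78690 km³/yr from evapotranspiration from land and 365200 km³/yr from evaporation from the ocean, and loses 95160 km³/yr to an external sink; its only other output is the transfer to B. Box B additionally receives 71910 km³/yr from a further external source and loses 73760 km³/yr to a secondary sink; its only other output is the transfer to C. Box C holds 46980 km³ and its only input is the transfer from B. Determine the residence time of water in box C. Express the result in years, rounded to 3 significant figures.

0.135 yr

Box A: F(A→B) = (78690 + 365200) − 95160 = 348730 km³/yr.
Box B: F(B→C) = (348730 + 71910) − 73760 = 346880 km³/yr.
Box C throughput = its input = 346880 km³/yr; τ = 46980 / 346880 = 0.1354 yr.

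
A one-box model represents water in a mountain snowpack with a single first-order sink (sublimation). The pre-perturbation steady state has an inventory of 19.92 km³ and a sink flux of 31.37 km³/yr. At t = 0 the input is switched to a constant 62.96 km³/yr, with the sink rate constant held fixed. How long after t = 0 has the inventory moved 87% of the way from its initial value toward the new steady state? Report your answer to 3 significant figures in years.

τ = M₀/F₀ = 19.92/31.37 = 0.6350 yr.
The remaining gap fraction is e^(−t/τ); 87% covered ⇒ e^(−t/τ) = 0.130.
t = −τ ln(0.130) = 0.6350 × 2.040 = 1.296 yr.

1.30 yr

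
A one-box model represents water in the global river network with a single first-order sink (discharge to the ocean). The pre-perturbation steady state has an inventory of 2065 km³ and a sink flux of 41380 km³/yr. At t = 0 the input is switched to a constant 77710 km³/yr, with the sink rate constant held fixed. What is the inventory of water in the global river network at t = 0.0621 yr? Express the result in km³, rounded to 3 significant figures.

τ = M₀/F₀ = 2065/41380 = 0.04990 yr; rate constant k = 1/τ.
New steady state M_∞ = F₁/k = F₁·τ = 77710 × 0.04990 = 3878.0 km³.
M(t) = M_∞ + (M₀ − M_∞)·e^(−t/τ); t/τ = 0.0621/0.04990 = 1.244, so e^(−t/τ) = 0.2881.
M(t) = 3878.0 − 1813 × 0.2881 = 3355.6 km³.

3360 km³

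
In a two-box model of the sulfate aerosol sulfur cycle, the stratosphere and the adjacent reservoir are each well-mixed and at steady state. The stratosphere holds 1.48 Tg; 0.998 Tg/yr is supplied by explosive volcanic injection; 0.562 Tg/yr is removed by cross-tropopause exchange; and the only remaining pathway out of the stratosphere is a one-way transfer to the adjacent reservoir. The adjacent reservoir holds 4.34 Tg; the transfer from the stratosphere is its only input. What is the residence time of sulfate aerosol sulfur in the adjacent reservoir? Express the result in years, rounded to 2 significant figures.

Balance the stratosphere: ΣF_in = 0.99800 Tg/yr.
Transfer to the adjacent reservoir = ΣF_in − (0.562) = 0.43600 Tg/yr.
At steady state the output of the adjacent reservoir equals its input, 0.43600 Tg/yr.
τ = M / F = 4.34 / 0.43600 = 9.954 yr.

10 yr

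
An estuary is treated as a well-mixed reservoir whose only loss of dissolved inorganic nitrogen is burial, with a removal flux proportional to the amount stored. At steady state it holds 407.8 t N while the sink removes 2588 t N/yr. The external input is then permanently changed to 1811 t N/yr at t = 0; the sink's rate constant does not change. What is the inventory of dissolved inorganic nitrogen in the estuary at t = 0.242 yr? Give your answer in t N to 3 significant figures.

312 t N

Residence time τ = M₀/F₀ = 0.1576 yr. The eventual steady state is M_∞ = M₀·(F₁/F₀) = 407.8 × 1811/2588 = 285.37 t N.
The anomaly ΔM(t) = M(t) − M_∞ decays as ΔM₀·e^(−t/τ) with ΔM₀ = 407.8 − 285.37 = 122.4 t N.
At t = 0.242 yr, e^(−t/τ) = e^(−1.536) = 0.2153, so ΔM = 26.36 t N and M = 285.37 + 26.36 = 311.72 t N.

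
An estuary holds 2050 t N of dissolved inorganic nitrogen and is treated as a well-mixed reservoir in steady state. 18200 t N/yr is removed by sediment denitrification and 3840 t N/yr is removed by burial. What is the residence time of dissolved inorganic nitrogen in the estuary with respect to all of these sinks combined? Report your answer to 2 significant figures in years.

Total removal flux = 18200 + 3840 = 22040 t N/yr.
τ = M / ΣF_out = 2050 / 22040 = 0.09301 yr.

0.093 yr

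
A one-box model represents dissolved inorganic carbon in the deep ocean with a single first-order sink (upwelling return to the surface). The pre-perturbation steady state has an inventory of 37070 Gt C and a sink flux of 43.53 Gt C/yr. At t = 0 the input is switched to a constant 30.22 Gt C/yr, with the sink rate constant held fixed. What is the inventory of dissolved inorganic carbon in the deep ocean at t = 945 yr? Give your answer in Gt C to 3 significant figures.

29500 Gt C

The sink rate constant is k = F₀/M₀ = 43.53/37070 = 0.001174 yr⁻¹.
Solving dM/dt = F₁ − kM with M(0) = M₀ gives M(t) = F₁/k + (M₀ − F₁/k)·e^(−kt).
F₁/k = 30.22/0.001174 = 25735 Gt C; kt = 0.001174 × 945 = 1.110, e^(−kt) = 0.3297.
M(945) = 25735 + (37070 − 25735) × 0.3297 = 25735 + 3737 = 29472 Gt C.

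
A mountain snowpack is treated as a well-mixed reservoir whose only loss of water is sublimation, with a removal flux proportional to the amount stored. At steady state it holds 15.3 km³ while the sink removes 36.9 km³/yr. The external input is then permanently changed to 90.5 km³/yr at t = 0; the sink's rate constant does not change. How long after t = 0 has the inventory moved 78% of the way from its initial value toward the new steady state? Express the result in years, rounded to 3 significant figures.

0.628 yr

τ = M₀/F₀ = 15.3/36.9 = 0.4146 yr.
The remaining gap fraction is e^(−t/τ); 78% covered ⇒ e^(−t/τ) = 0.220.
t = −τ ln(0.220) = 0.4146 × 1.514 = 0.6278 yr.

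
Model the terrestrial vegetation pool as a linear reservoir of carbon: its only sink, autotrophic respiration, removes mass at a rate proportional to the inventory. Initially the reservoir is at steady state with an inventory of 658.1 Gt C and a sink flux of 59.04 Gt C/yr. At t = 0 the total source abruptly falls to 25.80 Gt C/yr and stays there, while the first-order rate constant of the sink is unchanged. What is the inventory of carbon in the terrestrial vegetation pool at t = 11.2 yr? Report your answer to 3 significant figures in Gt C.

423 Gt C

τ = M₀/F₀ = 658.1/59.04 = 11.15 yr; rate constant k = 1/τ.
New steady state M_∞ = F₁/k = F₁·τ = 25.80 × 11.15 = 287.58 Gt C.
M(t) = M_∞ + (M₀ − M_∞)·e^(−t/τ); t/τ = 11.2/11.15 = 1.005, so e^(−t/τ) = 0.3661.
M(t) = 287.58 + 370.5 × 0.3661 = 423.24 Gt C.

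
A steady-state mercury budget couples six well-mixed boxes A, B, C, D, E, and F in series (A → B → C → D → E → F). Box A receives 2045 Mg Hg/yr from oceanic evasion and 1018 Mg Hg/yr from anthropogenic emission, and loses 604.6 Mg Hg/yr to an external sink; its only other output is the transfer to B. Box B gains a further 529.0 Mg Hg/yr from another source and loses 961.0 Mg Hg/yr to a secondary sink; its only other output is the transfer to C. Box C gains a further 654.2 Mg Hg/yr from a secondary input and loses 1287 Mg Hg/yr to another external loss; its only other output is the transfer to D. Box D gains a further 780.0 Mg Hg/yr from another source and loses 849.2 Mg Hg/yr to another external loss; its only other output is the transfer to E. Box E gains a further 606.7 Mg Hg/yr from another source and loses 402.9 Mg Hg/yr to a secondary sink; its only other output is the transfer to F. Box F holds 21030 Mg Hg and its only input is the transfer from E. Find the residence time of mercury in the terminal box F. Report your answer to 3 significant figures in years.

13.8 yr

Box A: F(A→B) = (2045 + 1018) − 604.6 = 2458.4 Mg Hg/yr.
Box B: F(B→C) = (2458.4 + 529.0) − 961.0 = 2026.4 Mg Hg/yr.
Box C: F(C→D) = (2026.4 + 654.2) − 1287 = 1393.6 Mg Hg/yr.
Box D: F(D→E) = (1393.6 + 780.0) − 849.2 = 1324.4 Mg Hg/yr.
Box E: F(E→F) = (1324.4 + 606.7) − 402.9 = 1528.2 Mg Hg/yr.
Box F throughput = its input = 1528.2 Mg Hg/yr; τ = 21030 / 1528.2 = 13.76 yr.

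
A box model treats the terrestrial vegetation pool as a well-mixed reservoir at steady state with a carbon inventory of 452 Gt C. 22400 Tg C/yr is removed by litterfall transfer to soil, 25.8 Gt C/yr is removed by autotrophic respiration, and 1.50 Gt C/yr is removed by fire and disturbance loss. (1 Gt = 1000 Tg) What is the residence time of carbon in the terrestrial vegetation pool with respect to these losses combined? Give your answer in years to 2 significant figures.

Convert the litterfall transfer to soil flux: 22400 Tg C/yr = 22.40 Gt C/yr.
Total removal = 22.40 + 25.80 + 1.500 = 49.700 Gt C/yr.
τ = M / ΣF_out = 452 / 49.700 = 9.095 yr.

9.1 yr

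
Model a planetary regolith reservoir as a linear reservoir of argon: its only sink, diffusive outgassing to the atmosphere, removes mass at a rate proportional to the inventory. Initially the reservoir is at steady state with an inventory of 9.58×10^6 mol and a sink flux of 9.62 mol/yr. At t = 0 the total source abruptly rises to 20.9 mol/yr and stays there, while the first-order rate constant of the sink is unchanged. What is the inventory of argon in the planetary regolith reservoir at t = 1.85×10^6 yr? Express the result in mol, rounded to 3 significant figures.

Residence time τ = M₀/F₀ = 995800 yr. The eventual steady state is M_∞ = M₀·(F₁/F₀) = 9.58×10^6 × 20.9/9.62 = 2.0813×10^7 mol.
The anomaly ΔM(t) = M(t) − M_∞ decays as ΔM₀·e^(−t/τ) with ΔM₀ = 9.58×10^6 − 2.0813×10^7 = −1.123×10^7 mol.
At t = 1.85×10^6 yr, e^(−t/τ) = e^(−1.858) = 0.1560, so ΔM = −1.753×10^6 mol and M = 2.0813×10^7 − 1.753×10^6 = 1.9060×10^7 mol.

1.91×10^7 mol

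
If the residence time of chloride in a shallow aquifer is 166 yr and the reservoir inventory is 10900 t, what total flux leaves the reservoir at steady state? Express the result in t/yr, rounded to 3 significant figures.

F = M / τ = 10900 / 166 = 65.66 t/yr.

65.7 t/yr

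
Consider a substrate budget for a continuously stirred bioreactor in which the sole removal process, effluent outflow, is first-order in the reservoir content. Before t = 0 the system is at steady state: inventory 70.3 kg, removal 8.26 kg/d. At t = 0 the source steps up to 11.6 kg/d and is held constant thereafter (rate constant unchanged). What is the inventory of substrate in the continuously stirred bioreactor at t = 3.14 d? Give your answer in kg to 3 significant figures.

τ = M₀/F₀ = 70.3/8.26 = 8.511 d; rate constant k = 1/τ.
New steady state M_∞ = F₁/k = F₁·τ = 11.6 × 8.511 = 98.726 kg.
M(t) = M_∞ + (M₀ − M_∞)·e^(−t/τ); t/τ = 3.14/8.511 = 0.3689, so e^(−t/τ) = 0.6915.
M(t) = 98.726 − 28.43 × 0.6915 = 79.070 kg.

79.1 kg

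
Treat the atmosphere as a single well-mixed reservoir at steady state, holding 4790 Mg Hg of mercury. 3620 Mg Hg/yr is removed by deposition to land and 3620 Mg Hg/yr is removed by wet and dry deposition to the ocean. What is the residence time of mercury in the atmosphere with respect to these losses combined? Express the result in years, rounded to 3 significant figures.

0.662 yr

Total removal = 3620 + 3620 = 7240.0 Mg Hg/yr.
τ = M / ΣF_out = 4790 / 7240.0 = 0.6616 yr.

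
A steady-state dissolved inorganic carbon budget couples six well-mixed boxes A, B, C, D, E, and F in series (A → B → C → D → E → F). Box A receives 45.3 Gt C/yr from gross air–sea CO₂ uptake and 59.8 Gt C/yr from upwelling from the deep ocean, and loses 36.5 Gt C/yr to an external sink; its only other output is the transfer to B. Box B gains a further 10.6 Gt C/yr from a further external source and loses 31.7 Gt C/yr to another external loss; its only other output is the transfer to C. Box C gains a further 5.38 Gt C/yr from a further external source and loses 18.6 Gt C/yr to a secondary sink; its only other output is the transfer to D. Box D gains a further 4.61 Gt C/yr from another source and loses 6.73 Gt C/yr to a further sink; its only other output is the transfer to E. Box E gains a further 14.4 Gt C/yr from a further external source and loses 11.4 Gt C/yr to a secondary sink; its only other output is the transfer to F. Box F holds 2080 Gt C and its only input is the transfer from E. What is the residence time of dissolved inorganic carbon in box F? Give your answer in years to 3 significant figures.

Box A: F(A→B) = (45.3 + 59.8) − 36.5 = 68.600 Gt C/yr.
Box B: F(B→C) = (68.600 + 10.6) − 31.7 = 47.500 Gt C/yr.
Box C: F(C→D) = (47.500 + 5.38) − 18.6 = 34.280 Gt C/yr.
Box D: F(D→E) = (34.280 + 4.61) − 6.73 = 32.160 Gt C/yr.
Box E: F(E→F) = (32.160 + 14.4) − 11.4 = 35.160 Gt C/yr.
Box F throughput = its input = 35.160 Gt C/yr; τ = 2080 / 35.160 = 59.16 yr.

59.2 yr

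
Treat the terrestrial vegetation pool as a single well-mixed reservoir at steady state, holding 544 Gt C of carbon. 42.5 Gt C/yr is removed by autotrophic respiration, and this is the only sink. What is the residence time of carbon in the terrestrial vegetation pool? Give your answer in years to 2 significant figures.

τ = M / F = 544 / 42.5 = 12.80 yr.

13 yr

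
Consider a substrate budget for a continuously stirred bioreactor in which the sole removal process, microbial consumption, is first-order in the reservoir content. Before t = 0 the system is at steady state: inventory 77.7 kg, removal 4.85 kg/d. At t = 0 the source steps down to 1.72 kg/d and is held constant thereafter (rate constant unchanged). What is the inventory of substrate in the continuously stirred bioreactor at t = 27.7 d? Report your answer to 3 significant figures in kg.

36.5 kg

The sink rate constant is k = F₀/M₀ = 4.85/77.7 = 0.06242 d⁻¹.
Solving dM/dt = F₁ − kM with M(0) = M₀ gives M(t) = F₁/k + (M₀ − F₁/k)·e^(−kt).
F₁/k = 1.72/0.06242 = 27.555 kg; kt = 0.06242 × 27.7 = 1.729, e^(−kt) = 0.1775.
M(27.7) = 27.555 + (77.7 − 27.555) × 0.1775 = 27.555 + 8.899 = 36.454 kg.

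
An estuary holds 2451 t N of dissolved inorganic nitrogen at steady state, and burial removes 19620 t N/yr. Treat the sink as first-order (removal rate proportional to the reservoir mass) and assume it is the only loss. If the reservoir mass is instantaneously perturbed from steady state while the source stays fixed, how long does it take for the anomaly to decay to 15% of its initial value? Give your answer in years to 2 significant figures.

0.24 yr

For a linear reservoir the anomaly decays as exp(−t/τ) with τ = M/F = 2451/19620 = 0.1249 yr.
exp(−t/τ) = 0.15 ⇒ t = −τ ln(0.15) = 0.1249 × 1.897 = 0.2370 yr.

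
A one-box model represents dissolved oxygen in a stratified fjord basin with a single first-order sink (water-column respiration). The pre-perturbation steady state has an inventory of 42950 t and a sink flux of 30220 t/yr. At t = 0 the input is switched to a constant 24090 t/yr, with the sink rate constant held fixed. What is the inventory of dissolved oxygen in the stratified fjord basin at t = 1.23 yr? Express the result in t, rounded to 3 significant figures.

The sink rate constant is k = F₀/M₀ = 30220/42950 = 0.7036 yr⁻¹.
Solving dM/dt = F₁ − kM with M(0) = M₀ gives M(t) = F₁/k + (M₀ − F₁/k)·e^(−kt).
F₁/k = 24090/0.7036 = 34238 t; kt = 0.7036 × 1.23 = 0.8654, e^(−kt) = 0.4209.
M(1.23) = 34238 + (42950 − 34238) × 0.4209 = 34238 + 3667 = 37904 t.

37900 t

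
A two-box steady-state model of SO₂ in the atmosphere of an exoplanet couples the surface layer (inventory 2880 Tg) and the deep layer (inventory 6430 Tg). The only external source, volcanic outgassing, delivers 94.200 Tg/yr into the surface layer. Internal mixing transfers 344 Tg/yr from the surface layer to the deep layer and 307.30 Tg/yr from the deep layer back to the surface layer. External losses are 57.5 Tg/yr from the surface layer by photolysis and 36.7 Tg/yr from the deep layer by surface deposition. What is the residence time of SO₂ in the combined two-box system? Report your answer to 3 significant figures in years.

Treat the two boxes together as one reservoir: the mixing fluxes between them are internal recycling, so τ = ΣM / Σ(external losses).
M_total = 2880 + 6430 = 9310.0 Tg.
ΣF_external_out = 57.5 + 36.7 = 94.200 Tg/yr.
τ = M_total / ΣF_ext = 9310.0 / 94.200 = 98.83 yr.

98.8 yr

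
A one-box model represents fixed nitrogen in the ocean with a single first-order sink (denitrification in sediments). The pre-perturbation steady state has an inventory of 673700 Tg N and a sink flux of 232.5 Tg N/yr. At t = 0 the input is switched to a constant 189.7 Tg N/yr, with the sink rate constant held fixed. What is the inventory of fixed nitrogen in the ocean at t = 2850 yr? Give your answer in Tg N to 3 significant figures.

τ = M₀/F₀ = 673700/232.5 = 2898 yr; rate constant k = 1/τ.
New steady state M_∞ = F₁/k = F₁·τ = 189.7 × 2898 = 549680 Tg N.
M(t) = M_∞ + (M₀ − M_∞)·e^(−t/τ); t/τ = 2850/2898 = 0.9836, so e^(−t/τ) = 0.3740.
M(t) = 549680 + 124000 × 0.3740 = 596060 Tg N.

596000 Tg N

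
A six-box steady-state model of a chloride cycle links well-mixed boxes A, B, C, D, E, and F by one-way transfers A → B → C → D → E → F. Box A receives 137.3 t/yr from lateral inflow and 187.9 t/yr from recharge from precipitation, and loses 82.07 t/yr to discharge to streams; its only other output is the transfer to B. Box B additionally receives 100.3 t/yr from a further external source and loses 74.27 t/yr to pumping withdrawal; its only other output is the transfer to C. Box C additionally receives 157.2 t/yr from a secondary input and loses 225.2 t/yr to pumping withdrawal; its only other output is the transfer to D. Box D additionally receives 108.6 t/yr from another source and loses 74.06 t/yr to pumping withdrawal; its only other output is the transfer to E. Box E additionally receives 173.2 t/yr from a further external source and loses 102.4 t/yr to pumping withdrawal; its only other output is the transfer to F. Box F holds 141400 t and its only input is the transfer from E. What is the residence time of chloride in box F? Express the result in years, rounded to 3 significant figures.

461 yr

Box A: F(A→B) = (137.3 + 187.9) − 82.07 = 243.13 t/yr.
Box B: F(B→C) = (243.13 + 100.3) − 74.27 = 269.16 t/yr.
Box C: F(C→D) = (269.16 + 157.2) − 225.2 = 201.16 t/yr.
Box D: F(D→E) = (201.16 + 108.6) − 74.06 = 235.70 t/yr.
Box E: F(E→F) = (235.70 + 173.2) − 102.4 = 306.50 t/yr.
Box F throughput = its input = 306.50 t/yr; τ = 141400 / 306.50 = 461.3 yr.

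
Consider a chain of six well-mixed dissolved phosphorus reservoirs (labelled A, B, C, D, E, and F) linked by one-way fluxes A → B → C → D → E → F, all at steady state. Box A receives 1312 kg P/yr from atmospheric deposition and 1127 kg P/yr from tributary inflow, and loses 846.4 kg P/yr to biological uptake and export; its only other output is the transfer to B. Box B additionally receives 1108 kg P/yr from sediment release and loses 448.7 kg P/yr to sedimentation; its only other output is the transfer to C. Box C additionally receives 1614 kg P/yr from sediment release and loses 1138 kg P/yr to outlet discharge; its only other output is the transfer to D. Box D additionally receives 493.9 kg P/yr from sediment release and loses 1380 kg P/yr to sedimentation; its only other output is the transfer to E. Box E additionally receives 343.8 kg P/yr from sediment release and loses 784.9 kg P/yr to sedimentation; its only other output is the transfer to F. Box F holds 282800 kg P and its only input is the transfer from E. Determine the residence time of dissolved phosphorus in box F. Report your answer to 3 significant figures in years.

Box A: F(A→B) = (1312 + 1127) − 846.4 = 1592.6 kg P/yr.
Box B: F(B→C) = (1592.6 + 1108) − 448.7 = 2251.9 kg P/yr.
Box C: F(C→D) = (2251.9 + 1614) − 1138 = 2727.9 kg P/yr.
Box D: F(D→E) = (2727.9 + 493.9) − 1380 = 1841.8 kg P/yr.
Box E: F(E→F) = (1841.8 + 343.8) − 784.9 = 1400.7 kg P/yr.
Box F throughput = its input = 1400.7 kg P/yr; τ = 282800 / 1400.7 = 201.9 yr.

202 yr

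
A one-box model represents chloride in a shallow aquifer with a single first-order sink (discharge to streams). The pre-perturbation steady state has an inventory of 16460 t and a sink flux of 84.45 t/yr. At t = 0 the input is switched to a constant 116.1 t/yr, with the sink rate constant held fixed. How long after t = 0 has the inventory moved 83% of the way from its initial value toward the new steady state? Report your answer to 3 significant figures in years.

345 yr

τ = M₀/F₀ = 16460/84.45 = 194.9 yr.
The remaining gap fraction is e^(−t/τ); 83% covered ⇒ e^(−t/τ) = 0.170.
t = −τ ln(0.170) = 194.9 × 1.772 = 345.4 yr.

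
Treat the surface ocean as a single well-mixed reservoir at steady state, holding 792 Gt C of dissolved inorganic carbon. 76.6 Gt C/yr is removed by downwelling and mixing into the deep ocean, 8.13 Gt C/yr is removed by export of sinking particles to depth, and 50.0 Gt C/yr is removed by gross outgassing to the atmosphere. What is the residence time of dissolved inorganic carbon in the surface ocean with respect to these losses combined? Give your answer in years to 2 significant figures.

5.9 yr

Total removal = 76.60 + 8.130 + 50.00 = 134.73 Gt C/yr.
τ = M / ΣF_out = 792 / 134.73 = 5.878 yr.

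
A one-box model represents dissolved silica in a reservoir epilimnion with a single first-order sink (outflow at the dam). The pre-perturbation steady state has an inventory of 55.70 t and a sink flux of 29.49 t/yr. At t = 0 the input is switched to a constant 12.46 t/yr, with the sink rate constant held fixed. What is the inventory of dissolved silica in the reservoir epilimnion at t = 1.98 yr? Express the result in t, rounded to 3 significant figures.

34.8 t

The sink rate constant is k = F₀/M₀ = 29.49/55.70 = 0.5294 yr⁻¹.
Solving dM/dt = F₁ − kM with M(0) = M₀ gives M(t) = F₁/k + (M₀ − F₁/k)·e^(−kt).
F₁/k = 12.46/0.5294 = 23.534 t; kt = 0.5294 × 1.98 = 1.048, e^(−kt) = 0.3505.
M(1.98) = 23.534 + (55.70 − 23.534) × 0.3505 = 23.534 + 11.28 = 34.809 t.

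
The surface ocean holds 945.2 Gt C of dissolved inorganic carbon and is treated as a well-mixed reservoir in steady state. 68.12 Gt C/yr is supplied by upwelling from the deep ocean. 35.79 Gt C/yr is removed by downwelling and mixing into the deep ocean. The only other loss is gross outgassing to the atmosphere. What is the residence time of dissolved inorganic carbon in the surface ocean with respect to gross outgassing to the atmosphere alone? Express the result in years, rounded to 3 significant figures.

At steady state ΣF_in = ΣF_out.
ΣF_in = 68.120 Gt C/yr.
Gross outgassing to the atmosphere flux = ΣF_in − (35.79) = 68.120 − 35.79 = 32.33 Gt C/yr.
τ = M / F = 945.2 / 32.33 = 29.24 yr.

29.2 yr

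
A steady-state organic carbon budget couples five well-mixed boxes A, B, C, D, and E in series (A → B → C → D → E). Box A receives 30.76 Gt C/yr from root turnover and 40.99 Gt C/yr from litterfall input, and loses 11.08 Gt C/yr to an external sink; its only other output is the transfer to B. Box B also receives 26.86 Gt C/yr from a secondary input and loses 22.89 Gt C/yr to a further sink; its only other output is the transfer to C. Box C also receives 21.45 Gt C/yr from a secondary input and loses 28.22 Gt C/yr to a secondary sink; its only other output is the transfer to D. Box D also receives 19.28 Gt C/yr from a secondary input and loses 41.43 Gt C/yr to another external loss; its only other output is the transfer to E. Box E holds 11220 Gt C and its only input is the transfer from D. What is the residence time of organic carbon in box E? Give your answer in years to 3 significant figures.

Box A: F(A→B) = (30.76 + 40.99) − 11.08 = 60.670 Gt C/yr.
Box B: F(B→C) = (60.670 + 26.86) − 22.89 = 64.640 Gt C/yr.
Box C: F(C→D) = (64.640 + 21.45) − 28.22 = 57.870 Gt C/yr.
Box D: F(D→E) = (57.870 + 19.28) − 41.43 = 35.720 Gt C/yr.
Box E throughput = its input = 35.720 Gt C/yr; τ = 11220 / 35.720 = 314.1 yr.

314 yr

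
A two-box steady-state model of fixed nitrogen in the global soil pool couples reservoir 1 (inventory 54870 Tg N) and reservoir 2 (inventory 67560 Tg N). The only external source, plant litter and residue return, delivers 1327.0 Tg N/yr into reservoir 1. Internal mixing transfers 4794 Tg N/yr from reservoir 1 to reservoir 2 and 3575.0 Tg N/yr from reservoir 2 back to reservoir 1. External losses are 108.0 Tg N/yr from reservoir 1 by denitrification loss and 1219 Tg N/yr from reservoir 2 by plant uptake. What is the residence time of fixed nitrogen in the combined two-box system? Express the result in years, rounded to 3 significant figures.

92.3 yr

For the system as a whole, the A↔B exchange is internal and contributes nothing to the throughput; only the external sinks remove mass.
M_total = 54870 + 67560 = 122430 Tg N.
ΣF_external_out = 108.0 + 1219 = 1327.0 Tg N/yr.
τ = M_total / ΣF_ext = 122430 / 1327.0 = 92.26 yr.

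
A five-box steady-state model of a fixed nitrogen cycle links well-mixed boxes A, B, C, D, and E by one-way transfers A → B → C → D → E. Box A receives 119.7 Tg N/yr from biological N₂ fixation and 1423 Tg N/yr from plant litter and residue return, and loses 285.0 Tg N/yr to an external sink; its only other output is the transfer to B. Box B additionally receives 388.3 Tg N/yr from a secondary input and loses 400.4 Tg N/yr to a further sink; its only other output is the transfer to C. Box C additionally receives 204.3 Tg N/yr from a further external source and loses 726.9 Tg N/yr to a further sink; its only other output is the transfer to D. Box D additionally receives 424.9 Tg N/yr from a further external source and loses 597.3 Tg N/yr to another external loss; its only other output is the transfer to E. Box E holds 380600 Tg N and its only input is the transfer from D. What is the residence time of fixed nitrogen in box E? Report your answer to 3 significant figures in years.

Box A: F(A→B) = (119.7 + 1423) − 285.0 = 1257.7 Tg N/yr.
Box B: F(B→C) = (1257.7 + 388.3) − 400.4 = 1245.6 Tg N/yr.
Box C: F(C→D) = (1245.6 + 204.3) − 726.9 = 723.00 Tg N/yr.
Box D: F(D→E) = (723.00 + 424.9) − 597.3 = 550.60 Tg N/yr.
Box E throughput = its input = 550.60 Tg N/yr; τ = 380600 / 550.60 = 691.2 yr.

691 yr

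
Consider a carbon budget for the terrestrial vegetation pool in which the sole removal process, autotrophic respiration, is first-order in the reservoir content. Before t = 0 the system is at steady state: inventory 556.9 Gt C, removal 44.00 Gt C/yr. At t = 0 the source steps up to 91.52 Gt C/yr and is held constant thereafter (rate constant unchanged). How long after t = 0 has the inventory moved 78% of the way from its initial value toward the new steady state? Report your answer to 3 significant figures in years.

τ = M₀/F₀ = 556.9/44.00 = 12.66 yr.
The remaining gap fraction is e^(−t/τ); 78% covered ⇒ e^(−t/τ) = 0.220.
t = −τ ln(0.220) = 12.66 × 1.514 = 19.16 yr.

19.2 yr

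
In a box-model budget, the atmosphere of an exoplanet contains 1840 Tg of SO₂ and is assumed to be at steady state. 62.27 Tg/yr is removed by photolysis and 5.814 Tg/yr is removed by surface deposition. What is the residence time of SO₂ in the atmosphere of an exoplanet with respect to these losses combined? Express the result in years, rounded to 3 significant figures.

Total removal = 62.27 + 5.814 = 68.084 Tg/yr.
τ = M / ΣF_out = 1840 / 68.084 = 27.03 yr.

27.0 yr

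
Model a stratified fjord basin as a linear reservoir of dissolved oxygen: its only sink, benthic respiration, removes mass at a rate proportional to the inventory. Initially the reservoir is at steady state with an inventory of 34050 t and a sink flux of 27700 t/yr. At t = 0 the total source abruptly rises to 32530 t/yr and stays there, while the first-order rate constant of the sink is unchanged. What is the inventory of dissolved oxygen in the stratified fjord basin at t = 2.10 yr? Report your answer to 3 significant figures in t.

The sink rate constant is k = F₀/M₀ = 27700/34050 = 0.8135 yr⁻¹.
Solving dM/dt = F₁ − kM with M(0) = M₀ gives M(t) = F₁/k + (M₀ − F₁/k)·e^(−kt).
F₁/k = 32530/0.8135 = 39987 t; kt = 0.8135 × 2.10 = 1.708, e^(−kt) = 0.1812.
M(2.10) = 39987 + (34050 − 39987) × 0.1812 = 39987 − 1076 = 38912 t.

38900 t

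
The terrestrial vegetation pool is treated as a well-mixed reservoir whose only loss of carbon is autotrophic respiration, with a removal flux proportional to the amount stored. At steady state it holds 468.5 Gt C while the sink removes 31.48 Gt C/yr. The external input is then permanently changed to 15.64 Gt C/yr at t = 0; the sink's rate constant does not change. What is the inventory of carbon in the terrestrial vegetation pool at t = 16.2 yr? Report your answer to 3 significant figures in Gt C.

τ = M₀/F₀ = 468.5/31.48 = 14.88 yr; rate constant k = 1/τ.
New steady state M_∞ = F₁/k = F₁·τ = 15.64 × 14.88 = 232.76 Gt C.
M(t) = M_∞ + (M₀ − M_∞)·e^(−t/τ); t/τ = 16.2/14.88 = 1.089, so e^(−t/τ) = 0.3367.
M(t) = 232.76 + 235.7 × 0.3367 = 312.14 Gt C.

312 Gt C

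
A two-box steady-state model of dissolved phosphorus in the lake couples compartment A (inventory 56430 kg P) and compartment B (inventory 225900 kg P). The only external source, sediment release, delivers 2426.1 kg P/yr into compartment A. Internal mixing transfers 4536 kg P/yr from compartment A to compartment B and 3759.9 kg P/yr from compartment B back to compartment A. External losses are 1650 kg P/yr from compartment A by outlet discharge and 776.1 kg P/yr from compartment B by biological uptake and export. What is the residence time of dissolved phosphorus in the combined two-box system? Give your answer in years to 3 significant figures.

Residence time in the combined system uses the total inventory and the total *external* removal — internal exchanges between the two boxes cancel.
M_total = 56430 + 225900 = 282330 kg P.
ΣF_external_out = 1650 + 776.1 = 2426.1 kg P/yr.
τ = M_total / ΣF_ext = 282330 / 2426.1 = 116.4 yr.

116 yr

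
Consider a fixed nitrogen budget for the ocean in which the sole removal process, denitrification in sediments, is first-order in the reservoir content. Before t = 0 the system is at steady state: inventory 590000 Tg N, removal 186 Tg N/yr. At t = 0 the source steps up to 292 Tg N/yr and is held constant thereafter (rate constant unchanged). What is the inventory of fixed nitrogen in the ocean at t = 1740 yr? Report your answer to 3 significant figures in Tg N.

τ = M₀/F₀ = 590000/186 = 3172 yr; rate constant k = 1/τ.
New steady state M_∞ = F₁/k = F₁·τ = 292 × 3172 = 926240 Tg N.
M(t) = M_∞ + (M₀ − M_∞)·e^(−t/τ); t/τ = 1740/3172 = 0.5485, so e^(−t/τ) = 0.5778.
M(t) = 926240 − 336200 × 0.5778 = 731960 Tg N.

732000 Tg N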